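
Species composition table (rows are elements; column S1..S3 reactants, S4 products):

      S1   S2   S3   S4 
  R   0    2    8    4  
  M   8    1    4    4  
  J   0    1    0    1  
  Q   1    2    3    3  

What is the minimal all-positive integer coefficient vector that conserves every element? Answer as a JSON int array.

Coefficients: [1, 4, 1, 4]

R: 1·0+4·2+1·8 = 16 | 4·4 = 16
M: 1·8+4·1+1·4 = 16 | 4·4 = 16
J: 1·0+4·1+1·0 = 4 | 4·1 = 4
Q: 1·1+4·2+1·3 = 12 | 4·3 = 12
gcd(1,4,1,4) = 1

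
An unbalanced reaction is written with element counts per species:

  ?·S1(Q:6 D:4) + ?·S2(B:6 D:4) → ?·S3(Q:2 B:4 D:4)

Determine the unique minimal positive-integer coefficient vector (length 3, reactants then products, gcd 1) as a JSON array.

Q: 1·6+2·0 = 6 | 3·2 = 6
B: 1·0+2·6 = 12 | 3·4 = 12
D: 1·4+2·4 = 12 | 3·4 = 12
gcd(1,2,3) = 1

Coefficients: [1, 2, 3]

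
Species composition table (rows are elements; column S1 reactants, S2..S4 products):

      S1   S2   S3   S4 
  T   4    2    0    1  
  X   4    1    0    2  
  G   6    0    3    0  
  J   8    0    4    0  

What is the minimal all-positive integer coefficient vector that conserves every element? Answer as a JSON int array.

Coefficients: [3, 4, 6, 4]

T: 3·4 = 12 | 4·2+6·0+4·1 = 12
X: 3·4 = 12 | 4·1+6·0+4·2 = 12
G: 3·6 = 18 | 4·0+6·3+4·0 = 18
J: 3·8 = 24 | 4·0+6·4+4·0 = 24
gcd(3,4,6,4) = 1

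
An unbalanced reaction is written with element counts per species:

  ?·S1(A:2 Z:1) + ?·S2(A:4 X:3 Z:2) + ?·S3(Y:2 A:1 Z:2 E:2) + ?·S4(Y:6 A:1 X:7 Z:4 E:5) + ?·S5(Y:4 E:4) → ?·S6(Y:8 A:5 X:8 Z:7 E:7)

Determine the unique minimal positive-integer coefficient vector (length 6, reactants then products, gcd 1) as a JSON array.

Y: 6·0+2·0+4·2+6·6+1·4 = 48 | 6·8 = 48
A: 6·2+2·4+4·1+6·1+1·0 = 30 | 6·5 = 30
X: 6·0+2·3+4·0+6·7+1·0 = 48 | 6·8 = 48
Z: 6·1+2·2+4·2+6·4+1·0 = 42 | 6·7 = 42
E: 6·0+2·0+4·2+6·5+1·4 = 42 | 6·7 = 42
gcd(6,2,4,6,1,6) = 1

Coefficients: [6, 2, 4, 6, 1, 6]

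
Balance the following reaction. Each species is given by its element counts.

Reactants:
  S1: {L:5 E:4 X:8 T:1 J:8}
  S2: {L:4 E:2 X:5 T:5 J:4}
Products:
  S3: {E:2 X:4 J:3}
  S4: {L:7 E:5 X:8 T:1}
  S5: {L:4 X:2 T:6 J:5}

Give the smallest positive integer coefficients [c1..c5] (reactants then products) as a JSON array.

Coefficients: [2, 6, 5, 2, 5]

L: 2·5+6·4 = 34 | 5·0+2·7+5·4 = 34
E: 2·4+6·2 = 20 | 5·2+2·5+5·0 = 20
X: 2·8+6·5 = 46 | 5·4+2·8+5·2 = 46
T: 2·1+6·5 = 32 | 5·0+2·1+5·6 = 32
J: 2·8+6·4 = 40 | 5·3+2·0+5·5 = 40
gcd(2,6,5,2,5) = 1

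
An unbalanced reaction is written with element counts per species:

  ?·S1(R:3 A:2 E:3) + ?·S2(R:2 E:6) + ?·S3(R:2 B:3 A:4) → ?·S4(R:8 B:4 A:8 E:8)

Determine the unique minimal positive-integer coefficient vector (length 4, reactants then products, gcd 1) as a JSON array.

Coefficients: [4, 2, 4, 3]

R: 4·3+2·2+4·2 = 24 | 3·8 = 24
B: 4·0+2·0+4·3 = 12 | 3·4 = 12
A: 4·2+2·0+4·4 = 24 | 3·8 = 24
E: 4·3+2·6+4·0 = 24 | 3·8 = 24
gcd(4,2,4,3) = 1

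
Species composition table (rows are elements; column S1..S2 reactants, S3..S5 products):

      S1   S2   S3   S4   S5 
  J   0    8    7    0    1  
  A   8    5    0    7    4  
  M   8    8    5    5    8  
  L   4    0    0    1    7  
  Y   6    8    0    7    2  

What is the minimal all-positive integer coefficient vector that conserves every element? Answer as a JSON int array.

J: 5·0+2·8 = 16 | 2·7+6·0+2·1 = 16
A: 5·8+2·5 = 50 | 2·0+6·7+2·4 = 50
M: 5·8+2·8 = 56 | 2·5+6·5+2·8 = 56
L: 5·4+2·0 = 20 | 2·0+6·1+2·7 = 20
Y: 5·6+2·8 = 46 | 2·0+6·7+2·2 = 46
gcd(5,2,2,6,2) = 1

Coefficients: [5, 2, 2, 6, 2]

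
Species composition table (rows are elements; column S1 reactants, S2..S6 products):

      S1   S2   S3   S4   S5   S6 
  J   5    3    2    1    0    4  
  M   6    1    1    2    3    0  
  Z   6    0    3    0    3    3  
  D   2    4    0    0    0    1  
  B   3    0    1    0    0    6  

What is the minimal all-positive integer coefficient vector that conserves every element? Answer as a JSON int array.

Coefficients: [5, 2, 3, 5, 5, 2]

J: 5·5 = 25 | 2·3+3·2+5·1+5·0+2·4 = 25
M: 5·6 = 30 | 2·1+3·1+5·2+5·3+2·0 = 30
Z: 5·6 = 30 | 2·0+3·3+5·0+5·3+2·3 = 30
D: 5·2 = 10 | 2·4+3·0+5·0+5·0+2·1 = 10
B: 5·3 = 15 | 2·0+3·1+5·0+5·0+2·6 = 15
gcd(5,2,3,5,5,2) = 1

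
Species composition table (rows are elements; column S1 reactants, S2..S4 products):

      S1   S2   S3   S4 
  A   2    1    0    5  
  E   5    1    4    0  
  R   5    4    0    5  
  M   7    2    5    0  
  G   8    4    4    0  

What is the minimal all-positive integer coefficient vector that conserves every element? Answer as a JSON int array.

A: 5·2 = 10 | 5·1+5·0+1·5 = 10
E: 5·5 = 25 | 5·1+5·4+1·0 = 25
R: 5·5 = 25 | 5·4+5·0+1·5 = 25
M: 5·7 = 35 | 5·2+5·5+1·0 = 35
G: 5·8 = 40 | 5·4+5·4+1·0 = 40
gcd(5,5,5,1) = 1

Coefficients: [5, 5, 5, 1]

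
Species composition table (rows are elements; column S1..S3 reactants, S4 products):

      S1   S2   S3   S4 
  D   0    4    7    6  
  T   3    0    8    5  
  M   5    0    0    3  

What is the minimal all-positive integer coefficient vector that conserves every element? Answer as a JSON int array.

D: 3·0+4·4+2·7 = 30 | 5·6 = 30
T: 3·3+4·0+2·8 = 25 | 5·5 = 25
M: 3·5+4·0+2·0 = 15 | 5·3 = 15
gcd(3,4,2,5) = 1

Coefficients: [3, 4, 2, 5]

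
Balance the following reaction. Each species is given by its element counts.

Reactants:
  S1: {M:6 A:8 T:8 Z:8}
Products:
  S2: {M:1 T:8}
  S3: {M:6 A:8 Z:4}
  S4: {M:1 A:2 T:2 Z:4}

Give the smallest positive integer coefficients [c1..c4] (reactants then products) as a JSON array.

Coefficients: [3, 2, 2, 4]

M: 3·6 = 18 | 2·1+2·6+4·1 = 18
A: 3·8 = 24 | 2·0+2·8+4·2 = 24
T: 3·8 = 24 | 2·8+2·0+4·2 = 24
Z: 3·8 = 24 | 2·0+2·4+4·4 = 24
gcd(3,2,2,4) = 1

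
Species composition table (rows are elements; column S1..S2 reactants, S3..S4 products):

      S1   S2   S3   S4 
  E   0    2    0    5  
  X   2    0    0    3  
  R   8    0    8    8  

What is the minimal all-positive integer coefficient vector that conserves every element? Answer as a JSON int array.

Coefficients: [3, 5, 1, 2]

E: 3·0+5·2 = 10 | 1·0+2·5 = 10
X: 3·2+5·0 = 6 | 1·0+2·3 = 6
R: 3·8+5·0 = 24 | 1·8+2·8 = 24
gcd(3,5,1,2) = 1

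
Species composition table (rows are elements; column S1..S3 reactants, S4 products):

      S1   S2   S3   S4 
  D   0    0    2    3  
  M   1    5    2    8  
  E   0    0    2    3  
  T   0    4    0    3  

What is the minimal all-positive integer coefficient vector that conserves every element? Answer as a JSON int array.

D: 5·0+3·0+6·2 = 12 | 4·3 = 12
M: 5·1+3·5+6·2 = 32 | 4·8 = 32
E: 5·0+3·0+6·2 = 12 | 4·3 = 12
T: 5·0+3·4+6·0 = 12 | 4·3 = 12
gcd(5,3,6,4) = 1

Coefficients: [5, 3, 6, 4]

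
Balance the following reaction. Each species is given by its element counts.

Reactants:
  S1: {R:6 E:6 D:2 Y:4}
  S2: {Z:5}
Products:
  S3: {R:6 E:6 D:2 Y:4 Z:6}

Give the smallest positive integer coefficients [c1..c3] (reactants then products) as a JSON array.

Coefficients: [5, 6, 5]

R: 5·6+6·0 = 30 | 5·6 = 30
E: 5·6+6·0 = 30 | 5·6 = 30
D: 5·2+6·0 = 10 | 5·2 = 10
Y: 5·4+6·0 = 20 | 5·4 = 20
Z: 5·0+6·5 = 30 | 5·6 = 30
gcd(5,6,5) = 1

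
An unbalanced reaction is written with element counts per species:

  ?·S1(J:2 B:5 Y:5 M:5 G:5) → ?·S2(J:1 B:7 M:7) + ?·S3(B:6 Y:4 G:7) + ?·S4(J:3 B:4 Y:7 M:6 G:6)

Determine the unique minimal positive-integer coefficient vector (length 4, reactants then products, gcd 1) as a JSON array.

J: 5·2 = 10 | 1·1+1·0+3·3 = 10
B: 5·5 = 25 | 1·7+1·6+3·4 = 25
Y: 5·5 = 25 | 1·0+1·4+3·7 = 25
M: 5·5 = 25 | 1·7+1·0+3·6 = 25
G: 5·5 = 25 | 1·0+1·7+3·6 = 25
gcd(5,1,1,3) = 1

Coefficients: [5, 1, 1, 3]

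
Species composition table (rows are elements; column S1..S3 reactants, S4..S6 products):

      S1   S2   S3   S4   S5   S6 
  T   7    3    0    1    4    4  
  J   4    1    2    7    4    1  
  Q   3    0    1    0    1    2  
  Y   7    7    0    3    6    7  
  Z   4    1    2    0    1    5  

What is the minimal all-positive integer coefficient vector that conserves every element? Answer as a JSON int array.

Coefficients: [2, 5, 5, 1, 3, 4]

T: 2·7+5·3+5·0 = 29 | 1·1+3·4+4·4 = 29
J: 2·4+5·1+5·2 = 23 | 1·7+3·4+4·1 = 23
Q: 2·3+5·0+5·1 = 11 | 1·0+3·1+4·2 = 11
Y: 2·7+5·7+5·0 = 49 | 1·3+3·6+4·7 = 49
Z: 2·4+5·1+5·2 = 23 | 1·0+3·1+4·5 = 23
gcd(2,5,5,1,3,4) = 1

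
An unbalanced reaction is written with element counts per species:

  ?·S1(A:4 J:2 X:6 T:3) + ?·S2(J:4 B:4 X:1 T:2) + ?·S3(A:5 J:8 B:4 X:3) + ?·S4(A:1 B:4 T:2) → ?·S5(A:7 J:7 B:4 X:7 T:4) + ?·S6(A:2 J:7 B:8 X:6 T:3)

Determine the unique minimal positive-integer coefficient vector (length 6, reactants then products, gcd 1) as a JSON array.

Coefficients: [5, 2, 3, 2, 5, 1]

A: 5·4+2·0+3·5+2·1 = 37 | 5·7+1·2 = 37
J: 5·2+2·4+3·8+2·0 = 42 | 5·7+1·7 = 42
B: 5·0+2·4+3·4+2·4 = 28 | 5·4+1·8 = 28
X: 5·6+2·1+3·3+2·0 = 41 | 5·7+1·6 = 41
T: 5·3+2·2+3·0+2·2 = 23 | 5·4+1·3 = 23
gcd(5,2,3,2,5,1) = 1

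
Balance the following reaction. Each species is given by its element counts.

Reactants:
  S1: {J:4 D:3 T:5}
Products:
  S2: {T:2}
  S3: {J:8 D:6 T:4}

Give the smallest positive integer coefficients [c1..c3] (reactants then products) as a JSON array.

J: 2·4 = 8 | 3·0+1·8 = 8
D: 2·3 = 6 | 3·0+1·6 = 6
T: 2·5 = 10 | 3·2+1·4 = 10
gcd(2,3,1) = 1

Coefficients: [2, 3, 1]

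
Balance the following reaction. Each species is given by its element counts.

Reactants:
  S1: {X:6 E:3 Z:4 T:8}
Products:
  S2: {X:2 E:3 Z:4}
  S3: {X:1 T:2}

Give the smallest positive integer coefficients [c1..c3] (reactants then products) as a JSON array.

Coefficients: [1, 1, 4]

X: 1·6 = 6 | 1·2+4·1 = 6
E: 1·3 = 3 | 1·3+4·0 = 3
Z: 1·4 = 4 | 1·4+4·0 = 4
T: 1·8 = 8 | 1·0+4·2 = 8
gcd(1,1,4) = 1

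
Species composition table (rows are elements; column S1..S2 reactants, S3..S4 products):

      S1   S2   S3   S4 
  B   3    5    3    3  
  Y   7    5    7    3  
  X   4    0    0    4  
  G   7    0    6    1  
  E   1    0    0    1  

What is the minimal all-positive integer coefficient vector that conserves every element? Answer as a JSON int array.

B: 5·3+3·5 = 30 | 5·3+5·3 = 30
Y: 5·7+3·5 = 50 | 5·7+5·3 = 50
X: 5·4+3·0 = 20 | 5·0+5·4 = 20
G: 5·7+3·0 = 35 | 5·6+5·1 = 35
E: 5·1+3·0 = 5 | 5·0+5·1 = 5
gcd(5,3,5,5) = 1

Coefficients: [5, 3, 5, 5]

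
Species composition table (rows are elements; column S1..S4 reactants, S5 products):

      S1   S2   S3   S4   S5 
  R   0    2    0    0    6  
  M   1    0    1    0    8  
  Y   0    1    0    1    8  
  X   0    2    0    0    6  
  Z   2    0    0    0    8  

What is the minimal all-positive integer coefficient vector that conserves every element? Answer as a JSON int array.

R: 4·0+3·2+4·0+5·0 = 6 | 1·6 = 6
M: 4·1+3·0+4·1+5·0 = 8 | 1·8 = 8
Y: 4·0+3·1+4·0+5·1 = 8 | 1·8 = 8
X: 4·0+3·2+4·0+5·0 = 6 | 1·6 = 6
Z: 4·2+3·0+4·0+5·0 = 8 | 1·8 = 8
gcd(4,3,4,5,1) = 1

Coefficients: [4, 3, 4, 5, 1]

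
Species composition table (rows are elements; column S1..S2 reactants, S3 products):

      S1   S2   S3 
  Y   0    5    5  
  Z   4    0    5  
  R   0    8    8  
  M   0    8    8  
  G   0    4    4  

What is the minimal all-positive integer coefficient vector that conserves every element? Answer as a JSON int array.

Coefficients: [5, 4, 4]

Y: 5·0+4·5 = 20 | 4·5 = 20
Z: 5·4+4·0 = 20 | 4·5 = 20
R: 5·0+4·8 = 32 | 4·8 = 32
M: 5·0+4·8 = 32 | 4·8 = 32
G: 5·0+4·4 = 16 | 4·4 = 16
gcd(5,4,4) = 1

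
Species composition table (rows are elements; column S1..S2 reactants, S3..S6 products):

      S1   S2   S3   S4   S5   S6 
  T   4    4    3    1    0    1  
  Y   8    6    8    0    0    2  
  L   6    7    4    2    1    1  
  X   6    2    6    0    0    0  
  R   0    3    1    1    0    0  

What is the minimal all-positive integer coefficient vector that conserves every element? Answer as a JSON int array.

Coefficients: [2, 3, 3, 6, 4, 5]

T: 2·4+3·4 = 20 | 3·3+6·1+4·0+5·1 = 20
Y: 2·8+3·6 = 34 | 3·8+6·0+4·0+5·2 = 34
L: 2·6+3·7 = 33 | 3·4+6·2+4·1+5·1 = 33
X: 2·6+3·2 = 18 | 3·6+6·0+4·0+5·0 = 18
R: 2·0+3·3 = 9 | 3·1+6·1+4·0+5·0 = 9
gcd(2,3,3,6,4,5) = 1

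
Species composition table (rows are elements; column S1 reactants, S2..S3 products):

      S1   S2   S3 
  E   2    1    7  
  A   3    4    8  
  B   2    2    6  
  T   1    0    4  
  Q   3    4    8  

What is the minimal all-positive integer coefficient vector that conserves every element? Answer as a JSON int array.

Coefficients: [4, 1, 1]

E: 4·2 = 8 | 1·1+1·7 = 8
A: 4·3 = 12 | 1·4+1·8 = 12
B: 4·2 = 8 | 1·2+1·6 = 8
T: 4·1 = 4 | 1·0+1·4 = 4
Q: 4·3 = 12 | 1·4+1·8 = 12
gcd(4,1,1) = 1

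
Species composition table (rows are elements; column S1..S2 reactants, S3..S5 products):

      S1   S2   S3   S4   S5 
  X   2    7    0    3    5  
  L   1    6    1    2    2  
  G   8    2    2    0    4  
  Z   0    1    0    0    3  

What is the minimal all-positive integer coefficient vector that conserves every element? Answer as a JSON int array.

Coefficients: [1, 3, 5, 6, 1]

X: 1·2+3·7 = 23 | 5·0+6·3+1·5 = 23
L: 1·1+3·6 = 19 | 5·1+6·2+1·2 = 19
G: 1·8+3·2 = 14 | 5·2+6·0+1·4 = 14
Z: 1·0+3·1 = 3 | 5·0+6·0+1·3 = 3
gcd(1,3,5,6,1) = 1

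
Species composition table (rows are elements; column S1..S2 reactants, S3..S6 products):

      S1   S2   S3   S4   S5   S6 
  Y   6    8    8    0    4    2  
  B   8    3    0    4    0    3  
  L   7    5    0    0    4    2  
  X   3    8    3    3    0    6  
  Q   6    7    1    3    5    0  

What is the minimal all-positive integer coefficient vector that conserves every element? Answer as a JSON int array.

Coefficients: [1, 3, 1, 2, 4, 3]

Y: 1·6+3·8 = 30 | 1·8+2·0+4·4+3·2 = 30
B: 1·8+3·3 = 17 | 1·0+2·4+4·0+3·3 = 17
L: 1·7+3·5 = 22 | 1·0+2·0+4·4+3·2 = 22
X: 1·3+3·8 = 27 | 1·3+2·3+4·0+3·6 = 27
Q: 1·6+3·7 = 27 | 1·1+2·3+4·5+3·0 = 27
gcd(1,3,1,2,4,3) = 1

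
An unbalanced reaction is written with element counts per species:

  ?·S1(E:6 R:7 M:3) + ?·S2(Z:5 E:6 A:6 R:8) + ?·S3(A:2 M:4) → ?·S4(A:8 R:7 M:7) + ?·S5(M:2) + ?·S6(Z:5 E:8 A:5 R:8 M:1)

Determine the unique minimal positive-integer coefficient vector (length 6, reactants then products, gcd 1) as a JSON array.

Z: 2·0+6·5+5·0 = 30 | 2·0+3·0+6·5 = 30
E: 2·6+6·6+5·0 = 48 | 2·0+3·0+6·8 = 48
A: 2·0+6·6+5·2 = 46 | 2·8+3·0+6·5 = 46
R: 2·7+6·8+5·0 = 62 | 2·7+3·0+6·8 = 62
M: 2·3+6·0+5·4 = 26 | 2·7+3·2+6·1 = 26
gcd(2,6,5,2,3,6) = 1

Coefficients: [2, 6, 5, 2, 3, 6]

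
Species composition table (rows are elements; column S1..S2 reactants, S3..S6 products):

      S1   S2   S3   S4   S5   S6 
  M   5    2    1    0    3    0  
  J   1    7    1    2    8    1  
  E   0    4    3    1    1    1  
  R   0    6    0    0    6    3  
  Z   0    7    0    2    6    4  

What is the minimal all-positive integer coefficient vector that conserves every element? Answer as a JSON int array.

M: 1·5+6·2 = 17 | 5·1+1·0+4·3+4·0 = 17
J: 1·1+6·7 = 43 | 5·1+1·2+4·8+4·1 = 43
E: 1·0+6·4 = 24 | 5·3+1·1+4·1+4·1 = 24
R: 1·0+6·6 = 36 | 5·0+1·0+4·6+4·3 = 36
Z: 1·0+6·7 = 42 | 5·0+1·2+4·6+4·4 = 42
gcd(1,6,5,1,4,4) = 1

Coefficients: [1, 6, 5, 1, 4, 4]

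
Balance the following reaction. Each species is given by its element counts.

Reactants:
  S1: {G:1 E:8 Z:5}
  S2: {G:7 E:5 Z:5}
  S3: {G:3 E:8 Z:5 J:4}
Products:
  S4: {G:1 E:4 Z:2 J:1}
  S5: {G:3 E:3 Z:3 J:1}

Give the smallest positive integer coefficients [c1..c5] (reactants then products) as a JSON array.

G: 1·1+2·7+3·3 = 24 | 6·1+6·3 = 24
E: 1·8+2·5+3·8 = 42 | 6·4+6·3 = 42
Z: 1·5+2·5+3·5 = 30 | 6·2+6·3 = 30
J: 1·0+2·0+3·4 = 12 | 6·1+6·1 = 12
gcd(1,2,3,6,6) = 1

Coefficients: [1, 2, 3, 6, 6]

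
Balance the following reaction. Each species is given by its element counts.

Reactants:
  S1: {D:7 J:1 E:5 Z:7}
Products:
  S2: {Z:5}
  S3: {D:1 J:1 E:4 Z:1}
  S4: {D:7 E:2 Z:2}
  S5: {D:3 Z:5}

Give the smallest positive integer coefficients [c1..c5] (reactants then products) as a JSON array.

Coefficients: [6, 1, 6, 3, 5]

D: 6·7 = 42 | 1·0+6·1+3·7+5·3 = 42
J: 6·1 = 6 | 1·0+6·1+3·0+5·0 = 6
E: 6·5 = 30 | 1·0+6·4+3·2+5·0 = 30
Z: 6·7 = 42 | 1·5+6·1+3·2+5·5 = 42
gcd(6,1,6,3,5) = 1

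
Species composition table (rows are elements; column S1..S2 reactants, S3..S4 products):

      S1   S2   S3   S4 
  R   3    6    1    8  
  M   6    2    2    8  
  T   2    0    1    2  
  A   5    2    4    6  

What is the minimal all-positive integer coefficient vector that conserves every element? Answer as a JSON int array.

R: 6·3+4·6 = 42 | 2·1+5·8 = 42
M: 6·6+4·2 = 44 | 2·2+5·8 = 44
T: 6·2+4·0 = 12 | 2·1+5·2 = 12
A: 6·5+4·2 = 38 | 2·4+5·6 = 38
gcd(6,4,2,5) = 1

Coefficients: [6, 4, 2, 5]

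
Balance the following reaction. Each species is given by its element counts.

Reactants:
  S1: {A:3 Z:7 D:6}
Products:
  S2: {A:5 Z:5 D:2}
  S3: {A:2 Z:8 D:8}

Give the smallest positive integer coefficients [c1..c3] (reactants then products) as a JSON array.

A: 3·3 = 9 | 1·5+2·2 = 9
Z: 3·7 = 21 | 1·5+2·8 = 21
D: 3·6 = 18 | 1·2+2·8 = 18
gcd(3,1,2) = 1

Coefficients: [3, 1, 2]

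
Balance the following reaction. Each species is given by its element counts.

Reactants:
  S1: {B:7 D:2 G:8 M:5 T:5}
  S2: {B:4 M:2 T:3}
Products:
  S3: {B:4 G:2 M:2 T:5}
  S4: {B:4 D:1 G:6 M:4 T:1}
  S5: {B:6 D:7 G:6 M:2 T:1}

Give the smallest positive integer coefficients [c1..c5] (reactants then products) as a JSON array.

B: 6·7+2·4 = 50 | 6·4+5·4+1·6 = 50
D: 6·2+2·0 = 12 | 6·0+5·1+1·7 = 12
G: 6·8+2·0 = 48 | 6·2+5·6+1·6 = 48
M: 6·5+2·2 = 34 | 6·2+5·4+1·2 = 34
T: 6·5+2·3 = 36 | 6·5+5·1+1·1 = 36
gcd(6,2,6,5,1) = 1

Coefficients: [6, 2, 6, 5, 1]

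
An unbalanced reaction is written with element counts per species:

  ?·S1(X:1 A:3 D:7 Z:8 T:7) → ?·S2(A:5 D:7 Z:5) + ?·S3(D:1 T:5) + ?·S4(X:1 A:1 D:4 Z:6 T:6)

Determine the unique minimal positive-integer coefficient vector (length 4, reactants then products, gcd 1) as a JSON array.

Coefficients: [5, 2, 1, 5]

X: 5·1 = 5 | 2·0+1·0+5·1 = 5
A: 5·3 = 15 | 2·5+1·0+5·1 = 15
D: 5·7 = 35 | 2·7+1·1+5·4 = 35
Z: 5·8 = 40 | 2·5+1·0+5·6 = 40
T: 5·7 = 35 | 2·0+1·5+5·6 = 35
gcd(5,2,1,5) = 1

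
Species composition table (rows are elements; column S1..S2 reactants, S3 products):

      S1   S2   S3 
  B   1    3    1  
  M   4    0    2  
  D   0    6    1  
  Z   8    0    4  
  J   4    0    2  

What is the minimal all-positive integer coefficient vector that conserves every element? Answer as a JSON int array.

Coefficients: [3, 1, 6]

B: 3·1+1·3 = 6 | 6·1 = 6
M: 3·4+1·0 = 12 | 6·2 = 12
D: 3·0+1·6 = 6 | 6·1 = 6
Z: 3·8+1·0 = 24 | 6·4 = 24
J: 3·4+1·0 = 12 | 6·2 = 12
gcd(3,1,6) = 1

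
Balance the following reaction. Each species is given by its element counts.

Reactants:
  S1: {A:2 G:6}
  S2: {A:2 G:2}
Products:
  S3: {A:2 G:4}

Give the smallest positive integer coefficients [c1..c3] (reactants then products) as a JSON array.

Coefficients: [1, 1, 2]

A: 1·2+1·2 = 4 | 2·2 = 4
G: 1·6+1·2 = 8 | 2·4 = 8
gcd(1,1,2) = 1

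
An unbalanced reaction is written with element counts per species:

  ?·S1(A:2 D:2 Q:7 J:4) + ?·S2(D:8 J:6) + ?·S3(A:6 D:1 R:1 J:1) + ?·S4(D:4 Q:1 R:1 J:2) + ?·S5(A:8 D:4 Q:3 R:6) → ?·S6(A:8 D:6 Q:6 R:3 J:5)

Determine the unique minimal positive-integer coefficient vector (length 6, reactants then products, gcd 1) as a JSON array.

A: 4·2+1·0+4·6+2·0+2·8 = 48 | 6·8 = 48
D: 4·2+1·8+4·1+2·4+2·4 = 36 | 6·6 = 36
Q: 4·7+1·0+4·0+2·1+2·3 = 36 | 6·6 = 36
R: 4·0+1·0+4·1+2·1+2·6 = 18 | 6·3 = 18
J: 4·4+1·6+4·1+2·2+2·0 = 30 | 6·5 = 30
gcd(4,1,4,2,2,6) = 1

Coefficients: [4, 1, 4, 2, 2, 6]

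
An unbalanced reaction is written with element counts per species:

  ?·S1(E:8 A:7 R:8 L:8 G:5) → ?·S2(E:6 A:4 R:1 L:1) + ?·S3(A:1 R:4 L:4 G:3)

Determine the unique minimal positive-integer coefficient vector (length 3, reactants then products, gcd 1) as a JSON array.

E: 3·8 = 24 | 4·6+5·0 = 24
A: 3·7 = 21 | 4·4+5·1 = 21
R: 3·8 = 24 | 4·1+5·4 = 24
L: 3·8 = 24 | 4·1+5·4 = 24
G: 3·5 = 15 | 4·0+5·3 = 15
gcd(3,4,5) = 1

Coefficients: [3, 4, 5]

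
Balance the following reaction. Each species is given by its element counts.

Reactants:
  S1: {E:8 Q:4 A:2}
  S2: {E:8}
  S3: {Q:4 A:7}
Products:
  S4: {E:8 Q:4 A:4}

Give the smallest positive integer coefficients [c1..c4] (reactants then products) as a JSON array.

Coefficients: [3, 2, 2, 5]

E: 3·8+2·8+2·0 = 40 | 5·8 = 40
Q: 3·4+2·0+2·4 = 20 | 5·4 = 20
A: 3·2+2·0+2·7 = 20 | 5·4 = 20
gcd(3,2,2,5) = 1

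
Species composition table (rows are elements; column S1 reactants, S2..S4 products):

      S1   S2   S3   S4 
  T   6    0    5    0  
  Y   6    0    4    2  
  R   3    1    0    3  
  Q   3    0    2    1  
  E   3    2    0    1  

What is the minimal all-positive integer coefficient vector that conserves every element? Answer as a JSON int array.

Coefficients: [5, 6, 6, 3]

T: 5·6 = 30 | 6·0+6·5+3·0 = 30
Y: 5·6 = 30 | 6·0+6·4+3·2 = 30
R: 5·3 = 15 | 6·1+6·0+3·3 = 15
Q: 5·3 = 15 | 6·0+6·2+3·1 = 15
E: 5·3 = 15 | 6·2+6·0+3·1 = 15
gcd(5,6,6,3) = 1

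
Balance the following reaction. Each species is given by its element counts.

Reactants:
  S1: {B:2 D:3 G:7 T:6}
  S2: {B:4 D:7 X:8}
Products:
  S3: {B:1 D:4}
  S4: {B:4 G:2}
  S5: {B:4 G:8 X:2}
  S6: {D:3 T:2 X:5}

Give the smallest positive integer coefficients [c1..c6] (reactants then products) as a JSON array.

B: 2·2+4·4 = 20 | 4·1+3·4+1·4+6·0 = 20
D: 2·3+4·7 = 34 | 4·4+3·0+1·0+6·3 = 34
G: 2·7+4·0 = 14 | 4·0+3·2+1·8+6·0 = 14
T: 2·6+4·0 = 12 | 4·0+3·0+1·0+6·2 = 12
X: 2·0+4·8 = 32 | 4·0+3·0+1·2+6·5 = 32
gcd(2,4,4,3,1,6) = 1

Coefficients: [2, 4, 4, 3, 1, 6]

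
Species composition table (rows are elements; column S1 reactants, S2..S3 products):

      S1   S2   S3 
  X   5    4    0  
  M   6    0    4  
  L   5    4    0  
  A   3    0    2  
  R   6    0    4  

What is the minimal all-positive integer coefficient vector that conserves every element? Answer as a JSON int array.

X: 4·5 = 20 | 5·4+6·0 = 20
M: 4·6 = 24 | 5·0+6·4 = 24
L: 4·5 = 20 | 5·4+6·0 = 20
A: 4·3 = 12 | 5·0+6·2 = 12
R: 4·6 = 24 | 5·0+6·4 = 24
gcd(4,5,6) = 1

Coefficients: [4, 5, 6]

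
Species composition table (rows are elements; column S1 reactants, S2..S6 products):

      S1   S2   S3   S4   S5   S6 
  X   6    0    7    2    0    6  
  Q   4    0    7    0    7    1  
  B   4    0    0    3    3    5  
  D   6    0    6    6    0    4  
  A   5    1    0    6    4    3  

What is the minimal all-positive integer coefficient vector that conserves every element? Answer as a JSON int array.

X: 6·6 = 36 | 5·0+2·7+2·2+1·0+3·6 = 36
Q: 6·4 = 24 | 5·0+2·7+2·0+1·7+3·1 = 24
B: 6·4 = 24 | 5·0+2·0+2·3+1·3+3·5 = 24
D: 6·6 = 36 | 5·0+2·6+2·6+1·0+3·4 = 36
A: 6·5 = 30 | 5·1+2·0+2·6+1·4+3·3 = 30
gcd(6,5,2,2,1,3) = 1

Coefficients: [6, 5, 2, 2, 1, 3]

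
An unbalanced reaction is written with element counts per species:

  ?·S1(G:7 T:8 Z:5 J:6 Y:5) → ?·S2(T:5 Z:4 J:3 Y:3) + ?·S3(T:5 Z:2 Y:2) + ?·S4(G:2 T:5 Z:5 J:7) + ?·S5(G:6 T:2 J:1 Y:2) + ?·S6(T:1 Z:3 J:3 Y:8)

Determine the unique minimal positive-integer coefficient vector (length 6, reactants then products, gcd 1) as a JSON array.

G: 6·7 = 42 | 2·0+2·0+3·2+6·6+1·0 = 42
T: 6·8 = 48 | 2·5+2·5+3·5+6·2+1·1 = 48
Z: 6·5 = 30 | 2·4+2·2+3·5+6·0+1·3 = 30
J: 6·6 = 36 | 2·3+2·0+3·7+6·1+1·3 = 36
Y: 6·5 = 30 | 2·3+2·2+3·0+6·2+1·8 = 30
gcd(6,2,2,3,6,1) = 1

Coefficients: [6, 2, 2, 3, 6, 1]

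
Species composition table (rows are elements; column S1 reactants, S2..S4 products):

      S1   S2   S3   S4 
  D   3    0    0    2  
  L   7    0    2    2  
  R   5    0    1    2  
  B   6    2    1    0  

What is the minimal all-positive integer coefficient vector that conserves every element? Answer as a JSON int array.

Coefficients: [2, 4, 4, 3]

D: 2·3 = 6 | 4·0+4·0+3·2 = 6
L: 2·7 = 14 | 4·0+4·2+3·2 = 14
R: 2·5 = 10 | 4·0+4·1+3·2 = 10
B: 2·6 = 12 | 4·2+4·1+3·0 = 12
gcd(2,4,4,3) = 1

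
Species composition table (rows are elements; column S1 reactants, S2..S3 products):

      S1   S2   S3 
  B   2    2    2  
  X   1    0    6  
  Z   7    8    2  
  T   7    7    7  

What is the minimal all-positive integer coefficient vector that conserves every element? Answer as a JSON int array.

B: 6·2 = 12 | 5·2+1·2 = 12
X: 6·1 = 6 | 5·0+1·6 = 6
Z: 6·7 = 42 | 5·8+1·2 = 42
T: 6·7 = 42 | 5·7+1·7 = 42
gcd(6,5,1) = 1

Coefficients: [6, 5, 1]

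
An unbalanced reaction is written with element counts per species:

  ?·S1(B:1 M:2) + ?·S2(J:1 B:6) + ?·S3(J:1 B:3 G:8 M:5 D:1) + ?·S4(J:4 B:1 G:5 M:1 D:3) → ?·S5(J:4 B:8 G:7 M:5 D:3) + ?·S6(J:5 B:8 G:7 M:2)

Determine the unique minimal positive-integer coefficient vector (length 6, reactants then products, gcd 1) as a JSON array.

J: 6·0+6·1+3·1+5·4 = 29 | 6·4+1·5 = 29
B: 6·1+6·6+3·3+5·1 = 56 | 6·8+1·8 = 56
G: 6·0+6·0+3·8+5·5 = 49 | 6·7+1·7 = 49
M: 6·2+6·0+3·5+5·1 = 32 | 6·5+1·2 = 32
D: 6·0+6·0+3·1+5·3 = 18 | 6·3+1·0 = 18
gcd(6,6,3,5,6,1) = 1

Coefficients: [6, 6, 3, 5, 6, 1]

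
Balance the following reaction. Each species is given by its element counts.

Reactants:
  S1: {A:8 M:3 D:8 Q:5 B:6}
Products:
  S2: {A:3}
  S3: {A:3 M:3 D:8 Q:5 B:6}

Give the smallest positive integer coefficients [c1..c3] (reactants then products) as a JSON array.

Coefficients: [3, 5, 3]

A: 3·8 = 24 | 5·3+3·3 = 24
M: 3·3 = 9 | 5·0+3·3 = 9
D: 3·8 = 24 | 5·0+3·8 = 24
Q: 3·5 = 15 | 5·0+3·5 = 15
B: 3·6 = 18 | 5·0+3·6 = 18
gcd(3,5,3) = 1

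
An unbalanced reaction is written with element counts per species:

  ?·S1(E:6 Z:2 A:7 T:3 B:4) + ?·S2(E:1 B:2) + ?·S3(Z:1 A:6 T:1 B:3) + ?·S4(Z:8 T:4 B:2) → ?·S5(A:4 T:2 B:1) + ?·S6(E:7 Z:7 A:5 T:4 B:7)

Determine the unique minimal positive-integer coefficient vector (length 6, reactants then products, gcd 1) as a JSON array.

E: 5·6+5·1+1·0+3·0 = 35 | 4·0+5·7 = 35
Z: 5·2+5·0+1·1+3·8 = 35 | 4·0+5·7 = 35
A: 5·7+5·0+1·6+3·0 = 41 | 4·4+5·5 = 41
T: 5·3+5·0+1·1+3·4 = 28 | 4·2+5·4 = 28
B: 5·4+5·2+1·3+3·2 = 39 | 4·1+5·7 = 39
gcd(5,5,1,3,4,5) = 1

Coefficients: [5, 5, 1, 3, 4, 5]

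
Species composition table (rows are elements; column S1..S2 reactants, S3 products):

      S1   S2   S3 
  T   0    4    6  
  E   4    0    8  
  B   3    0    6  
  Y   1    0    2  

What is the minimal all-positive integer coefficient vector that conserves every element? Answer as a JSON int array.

T: 4·0+3·4 = 12 | 2·6 = 12
E: 4·4+3·0 = 16 | 2·8 = 16
B: 4·3+3·0 = 12 | 2·6 = 12
Y: 4·1+3·0 = 4 | 2·2 = 4
gcd(4,3,2) = 1

Coefficients: [4, 3, 2]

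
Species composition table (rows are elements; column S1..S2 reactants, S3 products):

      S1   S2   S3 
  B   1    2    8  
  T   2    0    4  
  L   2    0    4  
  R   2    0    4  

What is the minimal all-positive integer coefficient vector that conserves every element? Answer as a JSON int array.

B: 2·1+3·2 = 8 | 1·8 = 8
T: 2·2+3·0 = 4 | 1·4 = 4
L: 2·2+3·0 = 4 | 1·4 = 4
R: 2·2+3·0 = 4 | 1·4 = 4
gcd(2,3,1) = 1

Coefficients: [2, 3, 1]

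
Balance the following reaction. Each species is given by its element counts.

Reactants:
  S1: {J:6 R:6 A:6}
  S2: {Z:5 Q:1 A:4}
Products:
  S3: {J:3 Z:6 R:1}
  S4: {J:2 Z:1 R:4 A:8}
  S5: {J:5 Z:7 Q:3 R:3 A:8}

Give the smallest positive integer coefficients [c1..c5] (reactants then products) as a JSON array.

J: 2·6+3·0 = 12 | 1·3+2·2+1·5 = 12
Z: 2·0+3·5 = 15 | 1·6+2·1+1·7 = 15
Q: 2·0+3·1 = 3 | 1·0+2·0+1·3 = 3
R: 2·6+3·0 = 12 | 1·1+2·4+1·3 = 12
A: 2·6+3·4 = 24 | 1·0+2·8+1·8 = 24
gcd(2,3,1,2,1) = 1

Coefficients: [2, 3, 1, 2, 1]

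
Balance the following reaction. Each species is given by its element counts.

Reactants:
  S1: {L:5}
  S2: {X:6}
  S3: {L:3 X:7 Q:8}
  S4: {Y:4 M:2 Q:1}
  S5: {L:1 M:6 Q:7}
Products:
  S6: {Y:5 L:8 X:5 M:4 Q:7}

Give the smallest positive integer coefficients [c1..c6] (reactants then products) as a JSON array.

Coefficients: [5, 1, 2, 5, 1, 4]

Y: 5·0+1·0+2·0+5·4+1·0 = 20 | 4·5 = 20
L: 5·5+1·0+2·3+5·0+1·1 = 32 | 4·8 = 32
X: 5·0+1·6+2·7+5·0+1·0 = 20 | 4·5 = 20
M: 5·0+1·0+2·0+5·2+1·6 = 16 | 4·4 = 16
Q: 5·0+1·0+2·8+5·1+1·7 = 28 | 4·7 = 28
gcd(5,1,2,5,1,4) = 1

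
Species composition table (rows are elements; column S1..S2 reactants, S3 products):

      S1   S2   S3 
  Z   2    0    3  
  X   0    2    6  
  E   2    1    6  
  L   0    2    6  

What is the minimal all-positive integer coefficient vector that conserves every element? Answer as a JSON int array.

Z: 3·2+6·0 = 6 | 2·3 = 6
X: 3·0+6·2 = 12 | 2·6 = 12
E: 3·2+6·1 = 12 | 2·6 = 12
L: 3·0+6·2 = 12 | 2·6 = 12
gcd(3,6,2) = 1

Coefficients: [3, 6, 2]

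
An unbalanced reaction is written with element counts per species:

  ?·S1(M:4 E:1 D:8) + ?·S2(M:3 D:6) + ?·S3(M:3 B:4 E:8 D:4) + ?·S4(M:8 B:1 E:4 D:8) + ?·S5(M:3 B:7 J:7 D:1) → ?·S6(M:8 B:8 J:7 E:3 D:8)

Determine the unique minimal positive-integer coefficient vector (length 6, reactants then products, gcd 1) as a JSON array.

M: 2·4+1·3+1·3+2·8+6·3 = 48 | 6·8 = 48
B: 2·0+1·0+1·4+2·1+6·7 = 48 | 6·8 = 48
J: 2·0+1·0+1·0+2·0+6·7 = 42 | 6·7 = 42
E: 2·1+1·0+1·8+2·4+6·0 = 18 | 6·3 = 18
D: 2·8+1·6+1·4+2·8+6·1 = 48 | 6·8 = 48
gcd(2,1,1,2,6,6) = 1

Coefficients: [2, 1, 1, 2, 6, 6]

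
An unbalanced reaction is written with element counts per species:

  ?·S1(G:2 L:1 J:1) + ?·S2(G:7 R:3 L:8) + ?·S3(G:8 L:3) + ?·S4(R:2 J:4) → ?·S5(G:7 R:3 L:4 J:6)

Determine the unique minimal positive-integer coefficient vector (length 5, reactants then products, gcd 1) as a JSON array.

G: 6·2+1·7+2·8+6·0 = 35 | 5·7 = 35
R: 6·0+1·3+2·0+6·2 = 15 | 5·3 = 15
L: 6·1+1·8+2·3+6·0 = 20 | 5·4 = 20
J: 6·1+1·0+2·0+6·4 = 30 | 5·6 = 30
gcd(6,1,2,6,5) = 1

Coefficients: [6, 1, 2, 6, 5]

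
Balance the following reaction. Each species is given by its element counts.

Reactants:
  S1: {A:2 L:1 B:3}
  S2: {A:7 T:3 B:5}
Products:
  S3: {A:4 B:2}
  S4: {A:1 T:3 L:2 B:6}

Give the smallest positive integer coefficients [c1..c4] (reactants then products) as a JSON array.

A: 4·2+2·7 = 22 | 5·4+2·1 = 22
T: 4·0+2·3 = 6 | 5·0+2·3 = 6
L: 4·1+2·0 = 4 | 5·0+2·2 = 4
B: 4·3+2·5 = 22 | 5·2+2·6 = 22
gcd(4,2,5,2) = 1

Coefficients: [4, 2, 5, 2]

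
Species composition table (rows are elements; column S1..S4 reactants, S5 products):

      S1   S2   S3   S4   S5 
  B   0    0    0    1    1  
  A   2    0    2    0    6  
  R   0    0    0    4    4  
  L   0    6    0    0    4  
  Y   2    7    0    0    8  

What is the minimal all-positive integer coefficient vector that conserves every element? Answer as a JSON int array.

B: 5·0+2·0+4·0+3·1 = 3 | 3·1 = 3
A: 5·2+2·0+4·2+3·0 = 18 | 3·6 = 18
R: 5·0+2·0+4·0+3·4 = 12 | 3·4 = 12
L: 5·0+2·6+4·0+3·0 = 12 | 3·4 = 12
Y: 5·2+2·7+4·0+3·0 = 24 | 3·8 = 24
gcd(5,2,4,3,3) = 1

Coefficients: [5, 2, 4, 3, 3]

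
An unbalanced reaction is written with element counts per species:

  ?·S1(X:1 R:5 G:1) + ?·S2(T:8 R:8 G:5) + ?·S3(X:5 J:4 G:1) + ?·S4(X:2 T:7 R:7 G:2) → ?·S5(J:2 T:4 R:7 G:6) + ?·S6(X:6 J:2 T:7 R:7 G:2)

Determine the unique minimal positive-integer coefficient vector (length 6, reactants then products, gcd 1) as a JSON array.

X: 3·1+6·0+5·5+1·2 = 30 | 5·0+5·6 = 30
J: 3·0+6·0+5·4+1·0 = 20 | 5·2+5·2 = 20
T: 3·0+6·8+5·0+1·7 = 55 | 5·4+5·7 = 55
R: 3·5+6·8+5·0+1·7 = 70 | 5·7+5·7 = 70
G: 3·1+6·5+5·1+1·2 = 40 | 5·6+5·2 = 40
gcd(3,6,5,1,5,5) = 1

Coefficients: [3, 6, 5, 1, 5, 5]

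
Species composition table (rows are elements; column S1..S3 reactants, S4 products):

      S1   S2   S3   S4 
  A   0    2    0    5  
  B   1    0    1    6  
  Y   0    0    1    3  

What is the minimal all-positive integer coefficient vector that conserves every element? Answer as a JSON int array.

Coefficients: [6, 5, 6, 2]

A: 6·0+5·2+6·0 = 10 | 2·5 = 10
B: 6·1+5·0+6·1 = 12 | 2·6 = 12
Y: 6·0+5·0+6·1 = 6 | 2·3 = 6
gcd(6,5,6,2) = 1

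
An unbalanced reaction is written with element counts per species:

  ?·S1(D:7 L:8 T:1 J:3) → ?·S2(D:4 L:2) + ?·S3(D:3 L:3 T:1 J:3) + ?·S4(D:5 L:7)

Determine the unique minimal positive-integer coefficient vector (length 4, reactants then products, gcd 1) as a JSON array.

D: 6·7 = 42 | 1·4+6·3+4·5 = 42
L: 6·8 = 48 | 1·2+6·3+4·7 = 48
T: 6·1 = 6 | 1·0+6·1+4·0 = 6
J: 6·3 = 18 | 1·0+6·3+4·0 = 18
gcd(6,1,6,4) = 1

Coefficients: [6, 1, 6, 4]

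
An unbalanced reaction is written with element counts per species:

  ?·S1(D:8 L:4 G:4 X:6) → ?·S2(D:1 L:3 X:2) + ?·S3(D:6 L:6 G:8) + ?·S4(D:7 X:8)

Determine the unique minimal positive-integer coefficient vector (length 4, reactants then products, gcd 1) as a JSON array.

D: 6·8 = 48 | 2·1+3·6+4·7 = 48
L: 6·4 = 24 | 2·3+3·6+4·0 = 24
G: 6·4 = 24 | 2·0+3·8+4·0 = 24
X: 6·6 = 36 | 2·2+3·0+4·8 = 36
gcd(6,2,3,4) = 1

Coefficients: [6, 2, 3, 4]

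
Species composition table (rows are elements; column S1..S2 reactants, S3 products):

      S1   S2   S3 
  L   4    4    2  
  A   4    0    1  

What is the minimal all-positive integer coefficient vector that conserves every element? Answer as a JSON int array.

L: 1·4+1·4 = 8 | 4·2 = 8
A: 1·4+1·0 = 4 | 4·1 = 4
gcd(1,1,4) = 1

Coefficients: [1, 1, 4]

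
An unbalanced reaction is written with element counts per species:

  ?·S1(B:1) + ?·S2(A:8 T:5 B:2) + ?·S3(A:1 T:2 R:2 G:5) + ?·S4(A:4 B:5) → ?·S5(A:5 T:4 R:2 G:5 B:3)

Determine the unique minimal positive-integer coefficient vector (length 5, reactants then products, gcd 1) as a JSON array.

Coefficients: [6, 2, 5, 1, 5]

A: 6·0+2·8+5·1+1·4 = 25 | 5·5 = 25
T: 6·0+2·5+5·2+1·0 = 20 | 5·4 = 20
R: 6·0+2·0+5·2+1·0 = 10 | 5·2 = 10
G: 6·0+2·0+5·5+1·0 = 25 | 5·5 = 25
B: 6·1+2·2+5·0+1·5 = 15 | 5·3 = 15
gcd(6,2,5,1,5) = 1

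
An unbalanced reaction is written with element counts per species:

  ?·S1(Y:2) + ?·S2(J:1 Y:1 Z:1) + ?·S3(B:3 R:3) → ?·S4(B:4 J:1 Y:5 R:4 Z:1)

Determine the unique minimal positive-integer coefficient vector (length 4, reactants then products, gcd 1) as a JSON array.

Coefficients: [6, 3, 4, 3]

B: 6·0+3·0+4·3 = 12 | 3·4 = 12
J: 6·0+3·1+4·0 = 3 | 3·1 = 3
Y: 6·2+3·1+4·0 = 15 | 3·5 = 15
R: 6·0+3·0+4·3 = 12 | 3·4 = 12
Z: 6·0+3·1+4·0 = 3 | 3·1 = 3
gcd(6,3,4,3) = 1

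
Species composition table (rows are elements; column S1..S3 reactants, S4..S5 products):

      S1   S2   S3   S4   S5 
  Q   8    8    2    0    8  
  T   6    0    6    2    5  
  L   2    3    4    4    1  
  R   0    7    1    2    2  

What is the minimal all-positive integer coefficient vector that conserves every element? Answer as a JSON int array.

Coefficients: [1, 2, 4, 5, 4]

Q: 1·8+2·8+4·2 = 32 | 5·0+4·8 = 32
T: 1·6+2·0+4·6 = 30 | 5·2+4·5 = 30
L: 1·2+2·3+4·4 = 24 | 5·4+4·1 = 24
R: 1·0+2·7+4·1 = 18 | 5·2+4·2 = 18
gcd(1,2,4,5,4) = 1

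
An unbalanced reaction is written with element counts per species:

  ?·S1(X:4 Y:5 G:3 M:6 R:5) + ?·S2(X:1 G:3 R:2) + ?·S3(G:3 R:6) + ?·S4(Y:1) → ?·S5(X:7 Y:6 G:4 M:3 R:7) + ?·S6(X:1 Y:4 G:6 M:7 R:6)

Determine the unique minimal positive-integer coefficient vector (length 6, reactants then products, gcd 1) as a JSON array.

Coefficients: [5, 4, 1, 5, 3, 3]

X: 5·4+4·1+1·0+5·0 = 24 | 3·7+3·1 = 24
Y: 5·5+4·0+1·0+5·1 = 30 | 3·6+3·4 = 30
G: 5·3+4·3+1·3+5·0 = 30 | 3·4+3·6 = 30
M: 5·6+4·0+1·0+5·0 = 30 | 3·3+3·7 = 30
R: 5·5+4·2+1·6+5·0 = 39 | 3·7+3·6 = 39
gcd(5,4,1,5,3,3) = 1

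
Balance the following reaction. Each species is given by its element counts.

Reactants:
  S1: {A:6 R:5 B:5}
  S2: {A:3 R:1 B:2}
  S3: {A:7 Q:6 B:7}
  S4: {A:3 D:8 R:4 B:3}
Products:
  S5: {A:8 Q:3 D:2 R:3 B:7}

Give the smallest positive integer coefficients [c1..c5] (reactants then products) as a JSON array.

Coefficients: [1, 3, 2, 1, 4]

A: 1·6+3·3+2·7+1·3 = 32 | 4·8 = 32
Q: 1·0+3·0+2·6+1·0 = 12 | 4·3 = 12
D: 1·0+3·0+2·0+1·8 = 8 | 4·2 = 8
R: 1·5+3·1+2·0+1·4 = 12 | 4·3 = 12
B: 1·5+3·2+2·7+1·3 = 28 | 4·7 = 28
gcd(1,3,2,1,4) = 1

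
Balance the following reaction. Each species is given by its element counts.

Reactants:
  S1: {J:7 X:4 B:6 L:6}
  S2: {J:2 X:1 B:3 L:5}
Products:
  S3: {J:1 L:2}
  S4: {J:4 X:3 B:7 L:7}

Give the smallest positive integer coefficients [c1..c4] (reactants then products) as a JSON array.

J: 1·7+5·2 = 17 | 5·1+3·4 = 17
X: 1·4+5·1 = 9 | 5·0+3·3 = 9
B: 1·6+5·3 = 21 | 5·0+3·7 = 21
L: 1·6+5·5 = 31 | 5·2+3·7 = 31
gcd(1,5,5,3) = 1

Coefficients: [1, 5, 5, 3]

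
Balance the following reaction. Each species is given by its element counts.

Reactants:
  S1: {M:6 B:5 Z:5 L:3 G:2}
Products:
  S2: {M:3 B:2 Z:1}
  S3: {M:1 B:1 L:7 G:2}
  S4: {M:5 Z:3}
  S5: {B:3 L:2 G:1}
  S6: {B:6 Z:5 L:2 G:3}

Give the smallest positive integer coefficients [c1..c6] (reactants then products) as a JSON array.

Coefficients: [5, 3, 1, 4, 2, 2]

M: 5·6 = 30 | 3·3+1·1+4·5+2·0+2·0 = 30
B: 5·5 = 25 | 3·2+1·1+4·0+2·3+2·6 = 25
Z: 5·5 = 25 | 3·1+1·0+4·3+2·0+2·5 = 25
L: 5·3 = 15 | 3·0+1·7+4·0+2·2+2·2 = 15
G: 5·2 = 10 | 3·0+1·2+4·0+2·1+2·3 = 10
gcd(5,3,1,4,2,2) = 1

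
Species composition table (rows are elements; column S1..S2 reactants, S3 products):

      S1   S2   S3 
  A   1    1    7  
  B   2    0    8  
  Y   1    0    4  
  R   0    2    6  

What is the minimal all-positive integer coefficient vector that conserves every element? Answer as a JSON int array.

A: 4·1+3·1 = 7 | 1·7 = 7
B: 4·2+3·0 = 8 | 1·8 = 8
Y: 4·1+3·0 = 4 | 1·4 = 4
R: 4·0+3·2 = 6 | 1·6 = 6
gcd(4,3,1) = 1

Coefficients: [4, 3, 1]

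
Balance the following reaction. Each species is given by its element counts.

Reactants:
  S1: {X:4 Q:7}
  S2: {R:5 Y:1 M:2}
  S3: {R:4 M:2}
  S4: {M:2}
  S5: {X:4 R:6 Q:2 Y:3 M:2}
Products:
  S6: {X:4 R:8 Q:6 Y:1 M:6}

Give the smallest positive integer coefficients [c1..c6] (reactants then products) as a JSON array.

X: 4·4+2·0+6·0+6·0+1·4 = 20 | 5·4 = 20
R: 4·0+2·5+6·4+6·0+1·6 = 40 | 5·8 = 40
Q: 4·7+2·0+6·0+6·0+1·2 = 30 | 5·6 = 30
Y: 4·0+2·1+6·0+6·0+1·3 = 5 | 5·1 = 5
M: 4·0+2·2+6·2+6·2+1·2 = 30 | 5·6 = 30
gcd(4,2,6,6,1,5) = 1

Coefficients: [4, 2, 6, 6, 1, 5]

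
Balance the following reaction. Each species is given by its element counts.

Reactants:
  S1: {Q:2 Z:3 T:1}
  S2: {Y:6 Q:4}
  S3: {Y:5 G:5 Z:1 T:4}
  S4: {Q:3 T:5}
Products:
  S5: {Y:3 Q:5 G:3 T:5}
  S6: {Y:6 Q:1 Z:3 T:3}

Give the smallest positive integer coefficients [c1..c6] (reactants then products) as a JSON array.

Coefficients: [2, 3, 3, 4, 5, 3]

Y: 2·0+3·6+3·5+4·0 = 33 | 5·3+3·6 = 33
Q: 2·2+3·4+3·0+4·3 = 28 | 5·5+3·1 = 28
G: 2·0+3·0+3·5+4·0 = 15 | 5·3+3·0 = 15
Z: 2·3+3·0+3·1+4·0 = 9 | 5·0+3·3 = 9
T: 2·1+3·0+3·4+4·5 = 34 | 5·5+3·3 = 34
gcd(2,3,3,4,5,3) = 1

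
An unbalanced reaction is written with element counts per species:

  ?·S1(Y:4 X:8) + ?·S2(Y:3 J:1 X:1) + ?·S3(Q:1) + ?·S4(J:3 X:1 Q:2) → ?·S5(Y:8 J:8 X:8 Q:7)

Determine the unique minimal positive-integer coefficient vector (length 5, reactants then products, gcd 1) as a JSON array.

Coefficients: [1, 4, 6, 4, 2]

Y: 1·4+4·3+6·0+4·0 = 16 | 2·8 = 16
J: 1·0+4·1+6·0+4·3 = 16 | 2·8 = 16
X: 1·8+4·1+6·0+4·1 = 16 | 2·8 = 16
Q: 1·0+4·0+6·1+4·2 = 14 | 2·7 = 14
gcd(1,4,6,4,2) = 1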